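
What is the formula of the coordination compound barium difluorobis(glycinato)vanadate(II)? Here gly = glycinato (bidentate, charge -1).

Ligands: 2 glycinato (gly, -1), 2 fluoro (F, -1). Ligand charge sum = -4.
With V in oxidation state +2, the complex ion is [V...]^2−.
Charge balance with barium (+2) requires 1 complex ion per 1 barium.

Ba[VF2(gly)2]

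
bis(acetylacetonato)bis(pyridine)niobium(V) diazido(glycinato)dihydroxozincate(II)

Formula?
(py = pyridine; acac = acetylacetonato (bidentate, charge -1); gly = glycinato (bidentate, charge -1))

Cation [Nb…]: ligand charges -2, Nb(V) ⇒ ion charge 3+.
Anion [Zn…]: ligand charges -5, Zn(II) ⇒ ion charge 3−.
One 3+ cation balances one 3− anion.

[Nb(acac)2(py)2][Zn(gly)(N3)2(OH)2]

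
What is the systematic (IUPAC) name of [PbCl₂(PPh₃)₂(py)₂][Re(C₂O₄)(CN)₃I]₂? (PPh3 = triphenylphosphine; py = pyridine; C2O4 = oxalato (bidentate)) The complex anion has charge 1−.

The complex anion is given as 1−; its ligand charges sum to -6, so Re = +5.
With 2 anions per cation, the cation must be 2×1 = 2+.
Cation: ligand charges sum to -2; for the ion to be 2+, Pb = +4.

dichlorobis(pyridine)bis(triphenylphosphine)lead(IV) tricyanoiodooxalatorhenate(V)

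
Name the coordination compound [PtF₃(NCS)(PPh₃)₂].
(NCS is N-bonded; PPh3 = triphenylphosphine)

There is no counter-ion, so the complex is neutral overall.
Ligand charges: 1×isothiocyanato (-1 each), 3×fluoro (-1 each), 2×triphenylphosphine (neutral); total -4. So Pt + (-4) = 0, giving Pt = +4.
Ligands are named alphabetically: fluoro before isothiocyanato before triphenylphosphine.

trifluoroisothiocyanatobis(triphenylphosphine)platinum(IV)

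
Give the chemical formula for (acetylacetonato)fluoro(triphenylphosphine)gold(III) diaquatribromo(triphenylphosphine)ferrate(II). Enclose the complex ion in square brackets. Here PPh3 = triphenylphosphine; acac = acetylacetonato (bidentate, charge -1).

[Au(acac)F(PPh3)][FeBr3(H2O)2(PPh3)]

Cation [Au…]: ligand charges -2, Au(III) ⇒ ion charge 1+.
Anion [Fe…]: ligand charges -3, Fe(II) ⇒ ion charge 1−.
One 1+ cation balances one 1− anion.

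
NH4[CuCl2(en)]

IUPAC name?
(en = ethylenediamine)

ammonium dichloro(ethylenediamine)cuprate(I)

The 1 ammonium counter-ion carries a total charge of +1, so each complex ion is 1−.
Ligand charges: 2×chloro (-1 each), 1×ethylenediamine (neutral); total -2. So Cu + (-2) = 1−, giving Cu = +1.
Ligands are named alphabetically: chloro before ethylenediamine.
The complex ion is anionic, so copper takes the -ate form cuprate(I).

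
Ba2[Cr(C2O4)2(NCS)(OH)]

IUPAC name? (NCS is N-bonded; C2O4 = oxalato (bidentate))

barium hydroxoisothiocyanatodioxalatochromate(II)

The 2 barium counter-ions carry a total charge of +4, so each complex ion is 4−.
Ligand charges: 1×hydroxo (-1 each), 1×isothiocyanato (-1 each), 2×oxalato (-2 each); total -6. So Cr + (-6) = 4−, giving Cr = +2.
Ligands are named alphabetically: hydroxo before isothiocyanato before oxalato.
The complex ion is anionic, so chromium takes the -ate form chromate(II).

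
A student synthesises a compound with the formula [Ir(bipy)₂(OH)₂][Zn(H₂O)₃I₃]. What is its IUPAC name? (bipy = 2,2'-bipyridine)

Both ions are complex: the cation is named first with the plain metal name, the anion second with the -ate form; each ion's ligands are alphabetised independently.
Zinc is always +2 in its complexes; the anion's ligand charges sum to -3, so the complex anion is 1−.
A 1:1 salt means the cation carries the equal and opposite charge, 1+.
Cation: ligand charges sum to -2; for the ion to be 1+, Ir = +3.

bis(2,2'-bipyridine)dihydroxoiridium(III) triaquatriiodozincate(II)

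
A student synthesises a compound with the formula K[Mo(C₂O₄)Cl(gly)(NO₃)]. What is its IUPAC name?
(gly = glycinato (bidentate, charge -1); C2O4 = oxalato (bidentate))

potassium chloro(glycinato)nitratooxalatomolybdate(IV)

The 1 potassium counter-ion carries a total charge of +1, so each complex ion is 1−.
Ligand charges: 1×glycinato (-1 each), 1×chloro (-1 each), 1×oxalato (-2 each), 1×nitrato (-1 each); total -5. So Mo + (-5) = 1−, giving Mo = +4.
Ligands are named alphabetically: chloro before glycinato before nitrato before oxalato.
The complex ion is anionic, so molybdenum takes the -ate form molybdate(IV).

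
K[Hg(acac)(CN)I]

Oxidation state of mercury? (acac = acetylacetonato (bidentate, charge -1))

+2

1 potassium outside the brackets (+1 each) → the complex ion is 1−.
Ligand charges: 1×CN = -1; 1×I = -1; 1×acac = -1; sum -3.
Hg + (-3) = 1− ⇒ Hg is +2.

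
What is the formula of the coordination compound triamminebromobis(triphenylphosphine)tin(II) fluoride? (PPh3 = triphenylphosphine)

[SnBr(NH3)3(PPh3)2]F

Ligands: 2 triphenylphosphine (PPh3, neutral), 1 bromo (Br, -1), 3 ammine (NH3, neutral). Ligand charge sum = -1.
With Sn in oxidation state +2, the complex ion is [Sn...]^1+.
Charge balance with fluoride (-1) requires 1 complex ion per 1 fluoride.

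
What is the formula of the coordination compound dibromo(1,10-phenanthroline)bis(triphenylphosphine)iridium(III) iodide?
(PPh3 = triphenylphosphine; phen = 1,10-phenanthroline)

[IrBr2(phen)(PPh3)2]I

Ligands: 2 bromo (Br, -1), 2 triphenylphosphine (PPh3, neutral), 1 1,10-phenanthroline (phen, neutral). Ligand charge sum = -2.
Charge balance with iodide (-1) requires 1 complex ion per 1 iodide.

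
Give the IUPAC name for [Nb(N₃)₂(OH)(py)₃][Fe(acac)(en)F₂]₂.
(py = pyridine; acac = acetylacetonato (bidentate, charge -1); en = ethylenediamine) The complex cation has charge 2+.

diazidohydroxotris(pyridine)niobium(V) (acetylacetonato)(ethylenediamine)difluoroferrate(II)

Both ions are complex: the cation is named first with the plain metal name, the anion second with the -ate form; each ion's ligands are alphabetised independently.
The complex cation is given as 2+; its ligand charges sum to -3, so Nb = +5.
With 2 anions per cation, each anion must be 2/2 = 1−.
Anion: ligand charges sum to -3; for the ion to be 1−, Fe = +2.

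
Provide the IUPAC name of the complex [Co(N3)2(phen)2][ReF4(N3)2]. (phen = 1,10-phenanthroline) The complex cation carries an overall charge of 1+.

diazidobis(1,10-phenanthroline)cobalt(III) diazidotetrafluororhenate(V)

Both ions are complex: the cation is named first with the plain metal name, the anion second with the -ate form; each ion's ligands are alphabetised independently.
The complex cation is given as 1+; its ligand charges sum to -2, so Co = +3.
A 1:1 salt means the anion carries the equal and opposite charge, 1−.
Anion: ligand charges sum to -6; for the ion to be 1−, Re = +5.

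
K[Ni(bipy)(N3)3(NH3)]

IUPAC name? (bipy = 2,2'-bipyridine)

potassium amminetriazido(2,2'-bipyridine)nickelate(II)

The 1 potassium counter-ion carries a total charge of +1, so each complex ion is 1−.
Ligand charges: 1×ammine (neutral), 3×azido (-1 each), 1×2,2'-bipyridine (neutral); total -3. So Ni + (-3) = 1−, giving Ni = +2.
Ligands are named alphabetically: ammine before azido before bipyridine.
The complex ion is anionic, so nickel takes the -ate form nickelate(II).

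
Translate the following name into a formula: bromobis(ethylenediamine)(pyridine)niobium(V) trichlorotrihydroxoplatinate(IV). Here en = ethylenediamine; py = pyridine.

Cation [Nb…]: ligand charges -1, Nb(V) ⇒ ion charge 4+.
Anion [Pt…]: ligand charges -6, Pt(IV) ⇒ ion charge 2−.
One 4+ cation requires 2 of the 2− anion.

[NbBr(en)2(py)][PtCl3(OH)3]2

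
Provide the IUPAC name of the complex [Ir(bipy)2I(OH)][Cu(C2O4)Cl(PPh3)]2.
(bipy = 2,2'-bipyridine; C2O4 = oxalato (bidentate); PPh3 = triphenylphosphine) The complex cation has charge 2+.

The complex cation is given as 2+; its ligand charges sum to -2, so Ir = +4.
With 2 anions per cation, each anion must be 2/2 = 1−.
Anion: ligand charges sum to -3; for the ion to be 1−, Cu = +2.

bis(2,2'-bipyridine)hydroxoiodoiridium(IV) chlorooxalato(triphenylphosphine)cuprate(II)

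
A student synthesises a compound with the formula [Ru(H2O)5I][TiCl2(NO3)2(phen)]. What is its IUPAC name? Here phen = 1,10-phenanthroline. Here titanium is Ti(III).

pentaaquaiodoruthenium(II) dichlorodinitrato(1,10-phenanthroline)titanate(III)

Both ions are complex: the cation is named first with the plain metal name, the anion second with the -ate form; each ion's ligands are alphabetised independently.
Ti is given as +3; the anion's ligand charges sum to -4, so the complex anion is 1−.
A 1:1 salt means the cation carries the equal and opposite charge, 1+.
Cation: ligand charges sum to -1; for the ion to be 1+, Ru = +2.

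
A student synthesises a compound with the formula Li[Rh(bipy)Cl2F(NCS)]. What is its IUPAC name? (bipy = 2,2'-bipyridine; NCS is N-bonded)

lithium (2,2'-bipyridine)dichlorofluoroisothiocyanatorhodate(III)

The 1 lithium counter-ion carries a total charge of +1, so each complex ion is 1−.
Ligand charges: 2×chloro (-1 each), 1×2,2'-bipyridine (neutral), 1×fluoro (-1 each), 1×isothiocyanato (-1 each); total -4. So Rh + (-4) = 1−, giving Rh = +3.
Ligands are named alphabetically: bipyridine before chloro before fluoro before isothiocyanato.
The complex ion is anionic, so rhodium takes the -ate form rhodate(III).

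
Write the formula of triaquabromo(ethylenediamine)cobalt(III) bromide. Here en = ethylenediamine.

[CoBr(en)(H2O)3]Br2

Ligands: 3 aqua (H2O, neutral), 1 ethylenediamine (en, neutral), 1 bromo (Br, -1). Ligand charge sum = -1.
With Co in oxidation state +3, the complex ion is [Co...]^2+.
Charge balance with bromide (-1) requires 1 complex ion per 2 bromide.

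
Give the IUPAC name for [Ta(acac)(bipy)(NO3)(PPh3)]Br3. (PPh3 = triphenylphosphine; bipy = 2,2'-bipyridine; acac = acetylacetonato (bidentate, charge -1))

The 3 bromide counter-ions carry a total charge of -3, so each complex ion is 3+.
Ligand charges: 1×triphenylphosphine (neutral), 1×2,2'-bipyridine (neutral), 1×nitrato (-1 each), 1×acetylacetonato (-1 each); total -2. So Ta + (-2) = 3+, giving Ta = +5.
Ligands are named alphabetically: acetylacetonato before bipyridine before nitrato before triphenylphosphine.

(acetylacetonato)(2,2'-bipyridine)nitrato(triphenylphosphine)tantalum(V) bromide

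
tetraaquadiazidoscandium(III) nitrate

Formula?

[Sc(H2O)4(N3)2]NO3

Ligands: 2 azido (N3, -1), 4 aqua (H2O, neutral). Ligand charge sum = -2.
Charge balance with nitrate (-1) requires 1 complex ion per 1 nitrate.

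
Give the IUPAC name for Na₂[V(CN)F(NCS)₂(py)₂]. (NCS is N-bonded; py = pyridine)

sodium cyanofluorodiisothiocyanatobis(pyridine)vanadate(II)

The 2 sodium counter-ions carry a total charge of +2, so each complex ion is 2−.
Ligand charges: 1×fluoro (-1 each), 1×cyano (-1 each), 2×isothiocyanato (-1 each), 2×pyridine (neutral); total -4. So V + (-4) = 2−, giving V = +2.
The complex ion is anionic, so vanadium takes the -ate form vanadate(II).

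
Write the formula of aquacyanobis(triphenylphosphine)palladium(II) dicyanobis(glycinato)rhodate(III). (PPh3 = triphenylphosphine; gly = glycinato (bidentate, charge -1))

Cation [Pd…]: ligand charges -1, Pd(II) ⇒ ion charge 1+.
Anion [Rh…]: ligand charges -4, Rh(III) ⇒ ion charge 1−.

[Pd(CN)(H2O)(PPh3)2][Rh(CN)2(gly)2]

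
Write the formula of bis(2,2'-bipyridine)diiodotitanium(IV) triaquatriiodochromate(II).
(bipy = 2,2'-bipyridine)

[Ti(bipy)2I2][Cr(H2O)3I3]2

Cation [Ti…]: ligand charges -2, Ti(IV) ⇒ ion charge 2+.
Anion [Cr…]: ligand charges -3, Cr(II) ⇒ ion charge 1−.
One 2+ cation requires 2 of the 1− anion.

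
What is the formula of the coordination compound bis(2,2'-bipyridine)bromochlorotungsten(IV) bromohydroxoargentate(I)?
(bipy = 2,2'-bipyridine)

[W(bipy)2BrCl][AgBr(OH)]2

Cation [W…]: ligand charges -2, W(IV) ⇒ ion charge 2+.
Anion [Ag…]: ligand charges -2, Ag(I) ⇒ ion charge 1−.
One 2+ cation requires 2 of the 1− anion.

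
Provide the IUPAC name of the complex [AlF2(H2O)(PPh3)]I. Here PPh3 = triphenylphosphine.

The 1 iodide counter-ion carries a total charge of -1, so each complex ion is 1+.
Ligand charges: 1×triphenylphosphine (neutral), 1×aqua (neutral), 2×fluoro (-1 each); total -2. So Al + (-2) = 1+, giving Al = +3.
Ligands are named alphabetically: aqua before fluoro before triphenylphosphine.

aquadifluoro(triphenylphosphine)aluminium(III) iodide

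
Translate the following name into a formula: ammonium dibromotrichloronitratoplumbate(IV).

(NH4)2[PbBr2Cl3(NO3)]

Ligands: 1 nitrato (NO3, -1), 3 chloro (Cl, -1), 2 bromo (Br, -1). Ligand charge sum = -6.
With Pb in oxidation state +4, the complex ion is [Pb...]^2−.
Charge balance with ammonium (+1) requires 1 complex ion per 2 ammonium.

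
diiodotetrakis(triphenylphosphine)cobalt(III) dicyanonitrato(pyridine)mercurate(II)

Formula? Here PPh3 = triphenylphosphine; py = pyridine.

[CoI2(PPh3)4][Hg(CN)2(NO3)(py)]

Cation [Co…]: ligand charges -2, Co(III) ⇒ ion charge 1+.
Anion [Hg…]: ligand charges -3, Hg(II) ⇒ ion charge 1−.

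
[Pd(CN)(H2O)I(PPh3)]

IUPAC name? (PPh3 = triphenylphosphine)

aquacyanoiodo(triphenylphosphine)palladium(II)

There is no counter-ion, so the complex is neutral overall.
Ligand charges: 1×triphenylphosphine (neutral), 1×aqua (neutral), 1×iodo (-1 each), 1×cyano (-1 each); total -2. So Pd + (-2) = 0, giving Pd = +2.
Ligands are named alphabetically: aqua before cyano before iodo before triphenylphosphine.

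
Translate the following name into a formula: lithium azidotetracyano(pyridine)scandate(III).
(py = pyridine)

Li2[Sc(CN)4(N3)(py)]

Ligands: 1 azido (N3, -1), 1 pyridine (py, neutral), 4 cyano (CN, -1). Ligand charge sum = -5.
With Sc in oxidation state +3, the complex ion is [Sc...]^2−.
Charge balance with lithium (+1) requires 1 complex ion per 2 lithium.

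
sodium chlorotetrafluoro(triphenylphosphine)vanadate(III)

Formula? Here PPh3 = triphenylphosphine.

Ligands: 1 chloro (Cl, -1), 1 triphenylphosphine (PPh3, neutral), 4 fluoro (F, -1). Ligand charge sum = -5.
Charge balance with sodium (+1) requires 1 complex ion per 2 sodium.

Na2[VClF4(PPh3)]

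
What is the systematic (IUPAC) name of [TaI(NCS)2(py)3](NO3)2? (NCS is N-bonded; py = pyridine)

The 2 nitrate counter-ions carry a total charge of -2, so each complex ion is 2+.
Ligand charges: 2×isothiocyanato (-1 each), 3×pyridine (neutral), 1×iodo (-1 each); total -3. So Ta + (-3) = 2+, giving Ta = +5.
Ligands are named alphabetically: iodo before isothiocyanato before pyridine.

iododiisothiocyanatotris(pyridine)tantalum(V) nitrate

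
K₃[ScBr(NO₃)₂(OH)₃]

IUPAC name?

potassium bromotrihydroxodinitratoscandate(III)

The 3 potassium counter-ions carry a total charge of +3, so each complex ion is 3−.
Ligand charges: 3×hydroxo (-1 each), 2×nitrato (-1 each), 1×bromo (-1 each); total -6. So Sc + (-6) = 3−, giving Sc = +3.
Ligands are named alphabetically: bromo before hydroxo before nitrato.
The complex ion is anionic, so scandium takes the -ate form scandate(III).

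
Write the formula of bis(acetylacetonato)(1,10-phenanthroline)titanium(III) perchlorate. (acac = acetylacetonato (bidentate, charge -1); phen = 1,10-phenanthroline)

Ligands: 2 acetylacetonato (acac, -1), 1 1,10-phenanthroline (phen, neutral). Ligand charge sum = -2.
Charge balance with perchlorate (-1) requires 1 complex ion per 1 perchlorate.

[Ti(acac)2(phen)]ClO4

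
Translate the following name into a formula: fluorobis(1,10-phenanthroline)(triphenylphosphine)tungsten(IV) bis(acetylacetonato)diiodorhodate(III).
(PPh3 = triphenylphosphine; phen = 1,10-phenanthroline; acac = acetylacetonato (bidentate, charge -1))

Cation [W…]: ligand charges -1, W(IV) ⇒ ion charge 3+.
Anion [Rh…]: ligand charges -4, Rh(III) ⇒ ion charge 1−.
One 3+ cation requires 3 of the 1− anion.

[WF(phen)2(PPh3)][Rh(acac)2I2]3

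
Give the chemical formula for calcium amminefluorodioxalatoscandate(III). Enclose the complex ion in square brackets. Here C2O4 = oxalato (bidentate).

Ca[Sc(C2O4)2F(NH3)]

Ligands: 1 ammine (NH3, neutral), 1 fluoro (F, -1), 2 oxalato (C2O4, -2). Ligand charge sum = -5.
With Sc in oxidation state +3, the complex ion is [Sc...]^2−.
Charge balance with calcium (+2) requires 1 complex ion per 1 calcium.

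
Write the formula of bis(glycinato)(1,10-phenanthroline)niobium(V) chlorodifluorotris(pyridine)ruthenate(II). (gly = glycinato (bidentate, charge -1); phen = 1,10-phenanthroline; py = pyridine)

[Nb(gly)2(phen)][RuClF2(py)3]3

Cation [Nb…]: ligand charges -2, Nb(V) ⇒ ion charge 3+.
Anion [Ru…]: ligand charges -3, Ru(II) ⇒ ion charge 1−.
One 3+ cation requires 3 of the 1− anion.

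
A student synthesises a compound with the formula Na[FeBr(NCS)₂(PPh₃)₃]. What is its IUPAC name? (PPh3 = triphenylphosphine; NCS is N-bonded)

sodium bromodiisothiocyanatotris(triphenylphosphine)ferrate(II)

The 1 sodium counter-ion carries a total charge of +1, so each complex ion is 1−.
Ligand charges: 3×triphenylphosphine (neutral), 1×bromo (-1 each), 2×isothiocyanato (-1 each); total -3. So Fe + (-3) = 1−, giving Fe = +2.
The complex ion is anionic, so iron takes the -ate form ferrate(II).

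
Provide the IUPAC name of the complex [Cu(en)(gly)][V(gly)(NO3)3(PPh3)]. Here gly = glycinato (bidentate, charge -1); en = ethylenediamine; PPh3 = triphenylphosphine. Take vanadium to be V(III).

Both ions are complex: the cation is named first with the plain metal name, the anion second with the -ate form; each ion's ligands are alphabetised independently.
V is given as +3; the anion's ligand charges sum to -4, so the complex anion is 1−.
A 1:1 salt means the cation carries the equal and opposite charge, 1+.
Cation: ligand charges sum to -1; for the ion to be 1+, Cu = +2.

(ethylenediamine)(glycinato)copper(II) (glycinato)trinitrato(triphenylphosphine)vanadate(III)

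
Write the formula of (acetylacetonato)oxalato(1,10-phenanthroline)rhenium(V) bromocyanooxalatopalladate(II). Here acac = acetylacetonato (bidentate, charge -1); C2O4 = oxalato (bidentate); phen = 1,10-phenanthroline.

[Re(acac)(C2O4)(phen)][PdBr(C2O4)(CN)]

Cation [Re…]: ligand charges -3, Re(V) ⇒ ion charge 2+.
Anion [Pd…]: ligand charges -4, Pd(II) ⇒ ion charge 2−.
One 2+ cation balances one 2− anion.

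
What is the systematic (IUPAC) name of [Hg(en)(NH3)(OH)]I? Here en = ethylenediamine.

ammine(ethylenediamine)hydroxomercury(II) iodide

The 1 iodide counter-ion carries a total charge of -1, so each complex ion is 1+.
Ligand charges: 1×ethylenediamine (neutral), 1×hydroxo (-1 each), 1×ammine (neutral); total -1. So Hg + (-1) = 1+, giving Hg = +2.
Ligands are named alphabetically: ammine before ethylenediamine before hydroxo.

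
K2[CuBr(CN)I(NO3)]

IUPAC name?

The 2 potassium counter-ions carry a total charge of +2, so each complex ion is 2−.
Ligand charges: 1×bromo (-1 each), 1×nitrato (-1 each), 1×cyano (-1 each), 1×iodo (-1 each); total -4. So Cu + (-4) = 2−, giving Cu = +2.
The complex ion is anionic, so copper takes the -ate form cuprate(II).

potassium bromocyanoiodonitratocuprate(II)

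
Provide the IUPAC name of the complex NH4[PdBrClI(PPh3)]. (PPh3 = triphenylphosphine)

ammonium bromochloroiodo(triphenylphosphine)palladate(II)

The 1 ammonium counter-ion carries a total charge of +1, so each complex ion is 1−.
Ligand charges: 1×triphenylphosphine (neutral), 1×chloro (-1 each), 1×bromo (-1 each), 1×iodo (-1 each); total -3. So Pd + (-3) = 1−, giving Pd = +2.
The complex ion is anionic, so palladium takes the -ate form palladate(II).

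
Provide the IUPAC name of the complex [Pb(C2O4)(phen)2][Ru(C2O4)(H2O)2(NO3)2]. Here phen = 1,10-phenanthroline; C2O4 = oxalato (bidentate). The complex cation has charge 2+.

oxalatobis(1,10-phenanthroline)lead(IV) diaquadinitratooxalatoruthenate(II)

The complex cation is given as 2+; its ligand charges sum to -2, so Pb = +4.
A 1:1 salt means the anion carries the equal and opposite charge, 2−.
Anion: ligand charges sum to -4; for the ion to be 2−, Ru = +2.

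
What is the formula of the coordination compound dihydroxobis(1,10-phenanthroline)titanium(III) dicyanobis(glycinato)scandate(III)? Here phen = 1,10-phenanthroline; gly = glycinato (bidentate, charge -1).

Cation [Ti…]: ligand charges -2, Ti(III) ⇒ ion charge 1+.
Anion [Sc…]: ligand charges -4, Sc(III) ⇒ ion charge 1−.
One 1+ cation balances one 1− anion.

[Ti(OH)2(phen)2][Sc(CN)2(gly)2]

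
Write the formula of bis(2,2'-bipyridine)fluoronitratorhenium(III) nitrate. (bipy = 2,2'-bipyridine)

Ligands: 1 fluoro (F, -1), 2 2,2'-bipyridine (bipy, neutral), 1 nitrato (NO3, -1). Ligand charge sum = -2.
With Re in oxidation state +3, the complex ion is [Re...]^1+.
Charge balance with nitrate (-1) requires 1 complex ion per 1 nitrate.

[Re(bipy)2F(NO3)]NO3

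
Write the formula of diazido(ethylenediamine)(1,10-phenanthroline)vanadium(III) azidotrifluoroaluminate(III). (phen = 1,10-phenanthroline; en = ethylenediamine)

Cation [V…]: ligand charges -2, V(III) ⇒ ion charge 1+.
Anion [Al…]: ligand charges -4, Al(III) ⇒ ion charge 1−.
One 1+ cation balances one 1− anion.

[V(en)(N3)2(phen)][AlF3(N3)]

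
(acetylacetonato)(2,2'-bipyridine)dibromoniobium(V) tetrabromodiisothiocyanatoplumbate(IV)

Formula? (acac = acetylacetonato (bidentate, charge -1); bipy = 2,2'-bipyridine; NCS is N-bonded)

[Nb(acac)(bipy)Br2][PbBr4(NCS)2]

Cation [Nb…]: ligand charges -3, Nb(V) ⇒ ion charge 2+.
Anion [Pb…]: ligand charges -6, Pb(IV) ⇒ ion charge 2−.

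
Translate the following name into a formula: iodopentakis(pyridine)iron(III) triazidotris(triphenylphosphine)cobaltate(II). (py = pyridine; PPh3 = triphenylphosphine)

Cation [Fe…]: ligand charges -1, Fe(III) ⇒ ion charge 2+.
Anion [Co…]: ligand charges -3, Co(II) ⇒ ion charge 1−.
One 2+ cation requires 2 of the 1− anion.

[FeI(py)5][Co(N3)3(PPh3)3]2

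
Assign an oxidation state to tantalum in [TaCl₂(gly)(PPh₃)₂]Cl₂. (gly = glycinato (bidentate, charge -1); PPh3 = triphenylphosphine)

+5

2 chloride outside the brackets (-1 each) → the complex ion is 2+.
Ligand charges: 2×Cl = -2; 1×gly = -1; 2×PPh3 neutral; sum -3.
Ta + (-3) = 2+ ⇒ Ta is +5.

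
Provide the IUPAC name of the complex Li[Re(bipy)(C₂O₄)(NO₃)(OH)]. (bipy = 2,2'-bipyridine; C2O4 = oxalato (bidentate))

The 1 lithium counter-ion carries a total charge of +1, so each complex ion is 1−.
Ligand charges: 1×2,2'-bipyridine (neutral), 1×oxalato (-2 each), 1×hydroxo (-1 each), 1×nitrato (-1 each); total -4. So Re + (-4) = 1−, giving Re = +3.
The complex ion is anionic, so rhenium takes the -ate form rhenate(III).

lithium (2,2'-bipyridine)hydroxonitratooxalatorhenate(III)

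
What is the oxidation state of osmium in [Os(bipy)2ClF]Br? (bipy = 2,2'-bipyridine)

1 bromide outside the brackets (-1 each) → the complex ion is 1+.
Ligand charges: 1×F = -1; 1×Cl = -1; 2×bipy neutral; sum -2.
Os + (-2) = 1+ ⇒ Os is +3.

+3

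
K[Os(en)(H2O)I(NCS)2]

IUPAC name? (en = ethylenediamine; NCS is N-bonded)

The 1 potassium counter-ion carries a total charge of +1, so each complex ion is 1−.
Ligand charges: 1×aqua (neutral), 1×iodo (-1 each), 1×ethylenediamine (neutral), 2×isothiocyanato (-1 each); total -3. So Os + (-3) = 1−, giving Os = +2.
Ligands are named alphabetically: aqua before ethylenediamine before iodo before isothiocyanato.
The complex ion is anionic, so osmium takes the -ate form osmate(II).

potassium aqua(ethylenediamine)iododiisothiocyanatoosmate(II)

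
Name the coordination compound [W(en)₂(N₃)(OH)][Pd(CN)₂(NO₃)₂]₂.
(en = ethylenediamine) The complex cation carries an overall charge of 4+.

Both ions are complex: the cation is named first with the plain metal name, the anion second with the -ate form; each ion's ligands are alphabetised independently.
The complex cation is given as 4+; its ligand charges sum to -2, so W = +6.
With 2 anions per cation, each anion must be 4/2 = 2−.
Anion: ligand charges sum to -4; for the ion to be 2−, Pd = +2.

azidobis(ethylenediamine)hydroxotungsten(VI) dicyanodinitratopalladate(II)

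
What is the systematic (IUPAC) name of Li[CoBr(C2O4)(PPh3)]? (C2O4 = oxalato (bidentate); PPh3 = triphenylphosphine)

The 1 lithium counter-ion carries a total charge of +1, so each complex ion is 1−.
Ligand charges: 1×oxalato (-2 each), 1×bromo (-1 each), 1×triphenylphosphine (neutral); total -3. So Co + (-3) = 1−, giving Co = +2.
Ligands are named alphabetically: bromo before oxalato before triphenylphosphine.
The complex ion is anionic, so cobalt takes the -ate form cobaltate(II).

lithium bromooxalato(triphenylphosphine)cobaltate(II)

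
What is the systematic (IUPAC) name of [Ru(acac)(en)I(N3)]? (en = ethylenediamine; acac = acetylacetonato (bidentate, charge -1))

(acetylacetonato)azido(ethylenediamine)iodoruthenium(III)

There is no counter-ion, so the complex is neutral overall.
Ligand charges: 1×azido (-1 each), 1×iodo (-1 each), 1×ethylenediamine (neutral), 1×acetylacetonato (-1 each); total -3. So Ru + (-3) = 0, giving Ru = +3.
Ligands are named alphabetically: acetylacetonato before azido before ethylenediamine before iodo.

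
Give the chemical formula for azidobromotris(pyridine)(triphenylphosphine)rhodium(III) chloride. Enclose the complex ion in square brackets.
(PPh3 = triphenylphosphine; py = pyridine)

Ligands: 1 azido (N3, -1), 1 triphenylphosphine (PPh3, neutral), 3 pyridine (py, neutral), 1 bromo (Br, -1). Ligand charge sum = -2.
With Rh in oxidation state +3, the complex ion is [Rh...]^1+.
Charge balance with chloride (-1) requires 1 complex ion per 1 chloride.

[RhBr(N3)(PPh3)(py)3]Cl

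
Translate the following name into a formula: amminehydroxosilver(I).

Ligands: 1 ammine (NH3, neutral), 1 hydroxo (OH, -1). Ligand charge sum = -1.
With Ag in oxidation state +1, the complex ion is [Ag...].

[Ag(NH3)(OH)]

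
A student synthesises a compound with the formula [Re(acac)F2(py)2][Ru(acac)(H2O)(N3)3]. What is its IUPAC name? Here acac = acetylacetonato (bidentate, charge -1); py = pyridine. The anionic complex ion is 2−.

(acetylacetonato)difluorobis(pyridine)rhenium(V) (acetylacetonato)aquatriazidoruthenate(II)

Both ions are complex: the cation is named first with the plain metal name, the anion second with the -ate form; each ion's ligands are alphabetised independently.
The complex anion is given as 2−; its ligand charges sum to -4, so Ru = +2.
A 1:1 salt means the cation carries the equal and opposite charge, 2+.
Cation: ligand charges sum to -3; for the ion to be 2+, Re = +5.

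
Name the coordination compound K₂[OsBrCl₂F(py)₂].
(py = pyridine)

potassium bromodichlorofluorobis(pyridine)osmate(II)

The 2 potassium counter-ions carry a total charge of +2, so each complex ion is 2−.
Ligand charges: 1×bromo (-1 each), 2×pyridine (neutral), 1×fluoro (-1 each), 2×chloro (-1 each); total -4. So Os + (-4) = 2−, giving Os = +2.
Ligands are named alphabetically: bromo before chloro before fluoro before pyridine.
The complex ion is anionic, so osmium takes the -ate form osmate(II).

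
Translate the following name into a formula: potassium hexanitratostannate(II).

K4[Sn(NO3)6]

Ligands: 6 nitrato (NO3, -1). Ligand charge sum = -6.
With Sn in oxidation state +2, the complex ion is [Sn...]^4−.
Charge balance with potassium (+1) requires 1 complex ion per 4 potassium.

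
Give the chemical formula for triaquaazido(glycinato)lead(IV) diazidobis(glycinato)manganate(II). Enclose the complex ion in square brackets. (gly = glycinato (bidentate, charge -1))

[Pb(gly)(H2O)3(N3)][Mn(gly)2(N3)2]

Cation [Pb…]: ligand charges -2, Pb(IV) ⇒ ion charge 2+.
Anion [Mn…]: ligand charges -4, Mn(II) ⇒ ion charge 2−.
One 2+ cation balances one 2− anion.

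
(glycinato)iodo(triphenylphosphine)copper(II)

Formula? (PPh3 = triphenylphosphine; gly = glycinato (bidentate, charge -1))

Ligands: 1 triphenylphosphine (PPh3, neutral), 1 iodo (I, -1), 1 glycinato (gly, -1). Ligand charge sum = -2.
With Cu in oxidation state +2, the complex ion is [Cu...].

[Cu(gly)I(PPh3)]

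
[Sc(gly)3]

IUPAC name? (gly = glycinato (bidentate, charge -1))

There is no counter-ion, so the complex is neutral overall.
Ligand charges: 3×glycinato (-1 each); total -3. So Sc + (-3) = 0, giving Sc = +3.

tris(glycinato)scandium(III)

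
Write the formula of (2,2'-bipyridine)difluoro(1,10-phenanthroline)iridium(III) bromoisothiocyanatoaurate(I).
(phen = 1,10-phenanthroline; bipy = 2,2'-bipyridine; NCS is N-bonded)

Cation [Ir…]: ligand charges -2, Ir(III) ⇒ ion charge 1+.
Anion [Au…]: ligand charges -2, Au(I) ⇒ ion charge 1−.
One 1+ cation balances one 1− anion.

[Ir(bipy)F2(phen)][AuBr(NCS)]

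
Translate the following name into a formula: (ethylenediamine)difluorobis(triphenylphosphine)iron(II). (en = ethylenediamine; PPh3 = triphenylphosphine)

[Fe(en)F2(PPh3)2]

Ligands: 1 ethylenediamine (en, neutral), 2 fluoro (F, -1), 2 triphenylphosphine (PPh3, neutral). Ligand charge sum = -2.
With Fe in oxidation state +2, the complex ion is [Fe...].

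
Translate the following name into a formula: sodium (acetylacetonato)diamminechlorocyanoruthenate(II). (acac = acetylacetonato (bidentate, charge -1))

Ligands: 1 chloro (Cl, -1), 1 cyano (CN, -1), 2 ammine (NH3, neutral), 1 acetylacetonato (acac, -1). Ligand charge sum = -3.
With Ru in oxidation state +2, the complex ion is [Ru...]^1−.
Charge balance with sodium (+1) requires 1 complex ion per 1 sodium.

Na[Ru(acac)Cl(CN)(NH3)2]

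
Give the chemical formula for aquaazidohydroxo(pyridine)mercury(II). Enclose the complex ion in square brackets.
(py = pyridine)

[Hg(H2O)(N3)(OH)(py)]

Ligands: 1 hydroxo (OH, -1), 1 aqua (H2O, neutral), 1 pyridine (py, neutral), 1 azido (N3, -1). Ligand charge sum = -2.
With Hg in oxidation state +2, the complex ion is [Hg...].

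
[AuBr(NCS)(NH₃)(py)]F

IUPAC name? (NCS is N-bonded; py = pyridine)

The 1 fluoride counter-ion carries a total charge of -1, so each complex ion is 1+.
Ligand charges: 1×ammine (neutral), 1×bromo (-1 each), 1×isothiocyanato (-1 each), 1×pyridine (neutral); total -2. So Au + (-2) = 1+, giving Au = +3.
Ligands are named alphabetically: ammine before bromo before isothiocyanato before pyridine.

amminebromoisothiocyanato(pyridine)gold(III) fluoride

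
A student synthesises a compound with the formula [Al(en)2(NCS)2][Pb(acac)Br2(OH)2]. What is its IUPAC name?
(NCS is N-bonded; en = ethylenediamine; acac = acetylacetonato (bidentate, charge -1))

bis(ethylenediamine)diisothiocyanatoaluminium(III) (acetylacetonato)dibromodihydroxoplumbate(IV)

Aluminium is always +3 in its complexes; the cation's ligand charges sum to -2, so the complex cation is 1+.
A 1:1 salt means the anion carries the equal and opposite charge, 1−.
Anion: ligand charges sum to -5; for the ion to be 1−, Pb = +4.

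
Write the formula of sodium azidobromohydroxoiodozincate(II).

Na2[ZnBrI(N3)(OH)]

Ligands: 1 bromo (Br, -1), 1 hydroxo (OH, -1), 1 azido (N3, -1), 1 iodo (I, -1). Ligand charge sum = -4.
With Zn in oxidation state +2, the complex ion is [Zn...]^2−.
Charge balance with sodium (+1) requires 1 complex ion per 2 sodium.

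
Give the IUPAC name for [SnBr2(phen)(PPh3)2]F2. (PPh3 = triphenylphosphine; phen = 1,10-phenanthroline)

dibromo(1,10-phenanthroline)bis(triphenylphosphine)tin(IV) fluoride

The 2 fluoride counter-ions carry a total charge of -2, so each complex ion is 2+.
Ligand charges: 2×triphenylphosphine (neutral), 2×bromo (-1 each), 1×1,10-phenanthroline (neutral); total -2. So Sn + (-2) = 2+, giving Sn = +4.
Ligands are named alphabetically: bromo before phenanthroline before triphenylphosphine.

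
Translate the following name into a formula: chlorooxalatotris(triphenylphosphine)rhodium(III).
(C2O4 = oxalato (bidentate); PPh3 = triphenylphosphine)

[Rh(C2O4)Cl(PPh3)3]

Ligands: 1 oxalato (C2O4, -2), 1 chloro (Cl, -1), 3 triphenylphosphine (PPh3, neutral). Ligand charge sum = -3.
With Rh in oxidation state +3, the complex ion is [Rh...].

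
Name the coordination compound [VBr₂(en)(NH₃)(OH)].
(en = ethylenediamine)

There is no counter-ion, so the complex is neutral overall.
Ligand charges: 1×hydroxo (-1 each), 1×ammine (neutral), 1×ethylenediamine (neutral), 2×bromo (-1 each); total -3. So V + (-3) = 0, giving V = +3.
Ligands are named alphabetically: ammine before bromo before ethylenediamine before hydroxo.

amminedibromo(ethylenediamine)hydroxovanadium(III)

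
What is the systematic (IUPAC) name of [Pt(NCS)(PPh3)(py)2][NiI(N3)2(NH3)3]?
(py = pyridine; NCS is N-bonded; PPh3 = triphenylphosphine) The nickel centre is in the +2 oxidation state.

Both ions are complex: the cation is named first with the plain metal name, the anion second with the -ate form; each ion's ligands are alphabetised independently.
Ni is given as +2; the anion's ligand charges sum to -3, so the complex anion is 1−.
A 1:1 salt means the cation carries the equal and opposite charge, 1+.
Cation: ligand charges sum to -1; for the ion to be 1+, Pt = +2.

isothiocyanatobis(pyridine)(triphenylphosphine)platinum(II) triamminediazidoiodonickelate(II)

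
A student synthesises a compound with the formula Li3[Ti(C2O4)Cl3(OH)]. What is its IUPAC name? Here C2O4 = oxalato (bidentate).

The 3 lithium counter-ions carry a total charge of +3, so each complex ion is 3−.
Ligand charges: 1×hydroxo (-1 each), 3×chloro (-1 each), 1×oxalato (-2 each); total -6. So Ti + (-6) = 3−, giving Ti = +3.
Ligands are named alphabetically: chloro before hydroxo before oxalato.
The complex ion is anionic, so titanium takes the -ate form titanate(III).

lithium trichlorohydroxooxalatotitanate(III)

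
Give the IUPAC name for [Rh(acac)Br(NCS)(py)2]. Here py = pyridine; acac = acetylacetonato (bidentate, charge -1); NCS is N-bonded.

(acetylacetonato)bromoisothiocyanatobis(pyridine)rhodium(III)

There is no counter-ion, so the complex is neutral overall.
Ligand charges: 2×pyridine (neutral), 1×acetylacetonato (-1 each), 1×isothiocyanato (-1 each), 1×bromo (-1 each); total -3. So Rh + (-3) = 0, giving Rh = +3.
Ligands are named alphabetically: acetylacetonato before bromo before isothiocyanato before pyridine.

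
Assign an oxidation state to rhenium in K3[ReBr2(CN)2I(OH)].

3 potassium outside the brackets (+1 each) → the complex ion is 3−.
Ligand charges: 2×CN = -2; 2×Br = -2; 1×OH = -1; 1×I = -1; sum -6.
Re + (-6) = 3− ⇒ Re is +3.

+3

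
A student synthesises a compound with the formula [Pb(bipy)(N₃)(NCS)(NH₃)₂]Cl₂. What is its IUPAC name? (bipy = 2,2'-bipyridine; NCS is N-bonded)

diammineazido(2,2'-bipyridine)isothiocyanatolead(IV) chloride

The 2 chloride counter-ions carry a total charge of -2, so each complex ion is 2+.
Ligand charges: 1×2,2'-bipyridine (neutral), 1×isothiocyanato (-1 each), 2×ammine (neutral), 1×azido (-1 each); total -2. So Pb + (-2) = 2+, giving Pb = +4.
Ligands are named alphabetically: ammine before azido before bipyridine before isothiocyanato.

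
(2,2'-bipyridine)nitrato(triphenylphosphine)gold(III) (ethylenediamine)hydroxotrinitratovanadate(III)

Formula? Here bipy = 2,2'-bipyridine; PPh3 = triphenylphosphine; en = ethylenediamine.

[Au(bipy)(NO3)(PPh3)][V(en)(NO3)3(OH)]2

Cation [Au…]: ligand charges -1, Au(III) ⇒ ion charge 2+.
Anion [V…]: ligand charges -4, V(III) ⇒ ion charge 1−.
One 2+ cation requires 2 of the 1− anion.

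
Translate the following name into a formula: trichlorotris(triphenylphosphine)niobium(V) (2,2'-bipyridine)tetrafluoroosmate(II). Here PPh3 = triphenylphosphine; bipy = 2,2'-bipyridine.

Cation [Nb…]: ligand charges -3, Nb(V) ⇒ ion charge 2+.
Anion [Os…]: ligand charges -4, Os(II) ⇒ ion charge 2−.

[NbCl3(PPh3)3][Os(bipy)F4]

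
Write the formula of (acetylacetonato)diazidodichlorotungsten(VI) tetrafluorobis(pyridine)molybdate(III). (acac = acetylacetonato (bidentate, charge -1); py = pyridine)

[W(acac)Cl2(N3)2][MoF4(py)2]

Cation [W…]: ligand charges -5, W(VI) ⇒ ion charge 1+.
Anion [Mo…]: ligand charges -4, Mo(III) ⇒ ion charge 1−.
One 1+ cation balances one 1− anion.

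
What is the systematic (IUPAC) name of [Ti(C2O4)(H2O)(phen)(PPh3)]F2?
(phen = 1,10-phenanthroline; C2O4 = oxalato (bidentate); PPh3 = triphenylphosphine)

The 2 fluoride counter-ions carry a total charge of -2, so each complex ion is 2+.
Ligand charges: 1×1,10-phenanthroline (neutral), 1×aqua (neutral), 1×oxalato (-2 each), 1×triphenylphosphine (neutral); total -2. So Ti + (-2) = 2+, giving Ti = +4.
Ligands are named alphabetically: aqua before oxalato before phenanthroline before triphenylphosphine.

aquaoxalato(1,10-phenanthroline)(triphenylphosphine)titanium(IV) fluoride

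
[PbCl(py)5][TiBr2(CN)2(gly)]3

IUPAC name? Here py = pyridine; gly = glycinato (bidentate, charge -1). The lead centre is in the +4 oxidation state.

Pb is given as +4; the cation's ligand charges sum to -1, so the complex cation is 3+.
With 3 anions per cation, each anion must be 3/3 = 1−.
Anion: ligand charges sum to -5; for the ion to be 1−, Ti = +4.

chloropentakis(pyridine)lead(IV) dibromodicyano(glycinato)titanate(IV)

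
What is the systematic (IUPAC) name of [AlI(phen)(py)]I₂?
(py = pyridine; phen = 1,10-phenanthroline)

iodo(1,10-phenanthroline)(pyridine)aluminium(III) iodide

The 2 iodide counter-ions carry a total charge of -2, so each complex ion is 2+.
Ligand charges: 1×pyridine (neutral), 1×1,10-phenanthroline (neutral), 1×iodo (-1 each); total -1. So Al + (-1) = 2+, giving Al = +3.
Ligands are named alphabetically: iodo before phenanthroline before pyridine.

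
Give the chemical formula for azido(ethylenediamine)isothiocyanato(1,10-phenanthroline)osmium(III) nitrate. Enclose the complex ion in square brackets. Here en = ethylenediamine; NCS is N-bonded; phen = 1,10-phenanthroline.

[Os(en)(N3)(NCS)(phen)]NO3

Ligands: 1 ethylenediamine (en, neutral), 1 isothiocyanato (NCS, -1), 1 azido (N3, -1), 1 1,10-phenanthroline (phen, neutral). Ligand charge sum = -2.
With Os in oxidation state +3, the complex ion is [Os...]^1+.
Charge balance with nitrate (-1) requires 1 complex ion per 1 nitrate.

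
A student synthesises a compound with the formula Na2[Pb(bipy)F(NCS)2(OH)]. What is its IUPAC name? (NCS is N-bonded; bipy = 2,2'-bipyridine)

The 2 sodium counter-ions carry a total charge of +2, so each complex ion is 2−.
Ligand charges: 1×fluoro (-1 each), 2×isothiocyanato (-1 each), 1×2,2'-bipyridine (neutral), 1×hydroxo (-1 each); total -4. So Pb + (-4) = 2−, giving Pb = +2.
Ligands are named alphabetically: bipyridine before fluoro before hydroxo before isothiocyanato.
The complex ion is anionic, so lead takes the -ate form plumbate(II).

sodium (2,2'-bipyridine)fluorohydroxodiisothiocyanatoplumbate(II)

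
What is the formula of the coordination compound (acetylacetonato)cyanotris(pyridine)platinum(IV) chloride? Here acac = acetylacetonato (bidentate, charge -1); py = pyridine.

[Pt(acac)(CN)(py)3]Cl2

Ligands: 1 cyano (CN, -1), 1 acetylacetonato (acac, -1), 3 pyridine (py, neutral). Ligand charge sum = -2.
With Pt in oxidation state +4, the complex ion is [Pt...]^2+.
Charge balance with chloride (-1) requires 1 complex ion per 2 chloride.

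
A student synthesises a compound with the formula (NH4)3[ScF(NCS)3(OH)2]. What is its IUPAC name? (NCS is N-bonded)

ammonium fluorodihydroxotriisothiocyanatoscandate(III)

The 3 ammonium counter-ions carry a total charge of +3, so each complex ion is 3−.
Ligand charges: 1×fluoro (-1 each), 2×hydroxo (-1 each), 3×isothiocyanato (-1 each); total -6. So Sc + (-6) = 3−, giving Sc = +3.
Ligands are named alphabetically: fluoro before hydroxo before isothiocyanato.
The complex ion is anionic, so scandium takes the -ate form scandate(III).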